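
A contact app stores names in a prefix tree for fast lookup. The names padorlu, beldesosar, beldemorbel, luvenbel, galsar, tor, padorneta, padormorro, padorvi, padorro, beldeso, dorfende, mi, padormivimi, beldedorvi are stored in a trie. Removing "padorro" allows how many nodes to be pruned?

2

After clearing the end-marker at "padorro", prune upward until reaching a node still needed by another word.
The suffix "ro" (2 nodes) is used only by "padorro"; the node for "pador" still has the child "l", so pruning stops there.
Nodes removed: 2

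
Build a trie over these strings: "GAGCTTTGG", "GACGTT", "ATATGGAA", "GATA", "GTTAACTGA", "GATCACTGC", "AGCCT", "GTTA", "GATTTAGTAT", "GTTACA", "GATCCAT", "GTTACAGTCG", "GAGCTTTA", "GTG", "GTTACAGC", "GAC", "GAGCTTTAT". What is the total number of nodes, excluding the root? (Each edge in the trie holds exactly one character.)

Insert word by word; a character creates a node only if that edge doesn't already exist:
  "GAGCTTTGG" → 9 new (G, A, G, C, T, T, T, G, G)
  "GACGTT" → prefix "GA" already present; 4 new (C, G, T, T)
  "ATATGGAA" → 8 new (A, T, A, T, G, G, A, A)
  "GATA" → prefix "GA" already present; 2 new (T, A)
  "GTTAACTGA" → prefix "G" already present; 8 new (T, T, A, A, C, T, G, A)
  "GATCACTGC" → prefix "GAT" already present; 6 new (C, A, C, T, G, C)
  "AGCCT" → prefix "A" already present; 4 new (G, C, C, T)
  "GTTA" → prefix "GTTA" already present; 0 new (none)
  "GATTTAGTAT" → prefix "GAT" already present; 7 new (T, T, A, G, T, A, T)
  "GTTACA" → prefix "GTTA" already present; 2 new (C, A)
  "GATCCAT" → prefix "GATC" already present; 3 new (C, A, T)
  "GTTACAGTCG" → prefix "GTTACA" already present; 4 new (G, T, C, G)
  "GAGCTTTA" → prefix "GAGCTTT" already present; 1 new (A)
  "GTG" → prefix "GT" already present; 1 new (G)
  "GTTACAGC" → prefix "GTTACAG" already present; 1 new (C)
  "GAC" → prefix "GAC" already present; 0 new (none)
  "GAGCTTTAT" → prefix "GAGCTTTA" already present; 1 new (T)
Total nodes = 9 + 4 + 8 + 2 + 8 + 6 + 4 + 0 + 7 + 2 + 3 + 4 + 1 + 1 + 1 + 0 + 1 = 61

61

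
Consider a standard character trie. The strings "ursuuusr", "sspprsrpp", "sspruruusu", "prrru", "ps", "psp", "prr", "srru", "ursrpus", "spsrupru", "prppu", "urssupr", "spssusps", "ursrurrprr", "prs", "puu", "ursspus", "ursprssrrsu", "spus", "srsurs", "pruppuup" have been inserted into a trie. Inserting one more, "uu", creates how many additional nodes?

"u" is already a path in the trie; the remaining "u" must be added.
So 2 − 1 = 1 new nodes.

1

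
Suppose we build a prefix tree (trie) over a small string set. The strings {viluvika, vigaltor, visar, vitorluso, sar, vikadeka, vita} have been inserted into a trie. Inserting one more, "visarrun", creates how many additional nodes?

3

Walking "visarrun" from the root, the first 5 characters ("visar") follow existing edges; "r" is the first miss.
New nodes needed: |"visarrun"| − 5 = 8 − 5 = 3.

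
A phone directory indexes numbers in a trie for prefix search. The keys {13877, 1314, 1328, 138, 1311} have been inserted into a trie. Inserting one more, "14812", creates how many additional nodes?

4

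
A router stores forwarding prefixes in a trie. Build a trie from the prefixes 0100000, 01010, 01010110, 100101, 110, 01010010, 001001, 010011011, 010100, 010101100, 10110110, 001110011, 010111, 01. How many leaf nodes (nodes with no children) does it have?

10

A leaf is a node with no children — equivalently, the end of a word that is not a proper prefix of any other stored word.
Those words: "001001", "001110011", "0100000", "010011011", "01010010", "010101100", "010111", "100101", "10110110", "110"
Leaf count: 10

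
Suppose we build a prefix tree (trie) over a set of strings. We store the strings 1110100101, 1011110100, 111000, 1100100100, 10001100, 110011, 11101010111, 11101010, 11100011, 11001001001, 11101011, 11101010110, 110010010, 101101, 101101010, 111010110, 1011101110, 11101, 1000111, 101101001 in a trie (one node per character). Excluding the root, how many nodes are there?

Count nodes per top-level branch (shared prefixes stored once):
  '1'-branch (10001100, 1000111, 101101, 101101001, 101101010, 1011101110, 1011110100, 110010010, 1100100100, 11001001001, 110011, 111000, 11100011, 11101, 1110100101, 11101010, 11101010110, 11101010111, 11101011, 111010110): 60 nodes
Sum: 60

60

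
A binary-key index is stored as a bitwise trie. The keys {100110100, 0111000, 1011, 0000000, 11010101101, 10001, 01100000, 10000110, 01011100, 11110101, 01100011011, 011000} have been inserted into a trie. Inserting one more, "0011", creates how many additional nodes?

2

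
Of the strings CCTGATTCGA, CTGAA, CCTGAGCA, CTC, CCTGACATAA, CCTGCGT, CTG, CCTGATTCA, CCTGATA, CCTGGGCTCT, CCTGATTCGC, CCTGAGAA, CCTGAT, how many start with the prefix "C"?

13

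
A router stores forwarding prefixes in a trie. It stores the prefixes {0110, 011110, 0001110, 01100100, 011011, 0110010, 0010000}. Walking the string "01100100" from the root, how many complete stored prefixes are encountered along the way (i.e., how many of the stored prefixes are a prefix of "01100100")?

Traverse "01100100" character by character; count nodes along the way that are marked as word ends.
Prefixes of the query that are stored words: "0110", "0110010", "01100100"
Count: 3

3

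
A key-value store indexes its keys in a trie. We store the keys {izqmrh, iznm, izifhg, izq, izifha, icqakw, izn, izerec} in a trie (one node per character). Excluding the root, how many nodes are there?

For each word, the new-node count is its length minus the longest prefix already in the trie:
  "izqmrh" → 6 new (i, z, q, m, r, h)
  "iznm" → prefix "iz" already present; 2 new (n, m)
  "izifhg" → prefix "iz" already present; 4 new (i, f, h, g)
  "izq" → prefix "izq" already present; 0 new (none)
  "izifha" → prefix "izifh" already present; 1 new (a)
  "icqakw" → prefix "i" already present; 5 new (c, q, a, k, w)
  "izn" → prefix "izn" already present; 0 new (none)
  "izerec" → prefix "iz" already present; 4 new (e, r, e, c)
Total nodes = 6 + 2 + 4 + 0 + 1 + 5 + 0 + 4 = 22

22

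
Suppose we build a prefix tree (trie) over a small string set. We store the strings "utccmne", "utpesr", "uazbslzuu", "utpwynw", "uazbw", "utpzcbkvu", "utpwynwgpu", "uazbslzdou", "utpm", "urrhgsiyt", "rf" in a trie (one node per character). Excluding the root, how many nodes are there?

47

For each word, the new-node count is its length minus the longest prefix already in the trie:
  "utccmne" → 7 new (u, t, c, c, m, n, e)
  "utpesr" → prefix "ut" already present; 4 new (p, e, s, r)
  "uazbslzuu" → prefix "u" already present; 8 new (a, z, b, s, l, z, u, u)
  "utpwynw" → prefix "utp" already present; 4 new (w, y, n, w)
  "uazbw" → prefix "uazb" already present; 1 new (w)
  "utpzcbkvu" → prefix "utp" already present; 6 new (z, c, b, k, v, u)
  "utpwynwgpu" → prefix "utpwynw" already present; 3 new (g, p, u)
  "uazbslzdou" → prefix "uazbslz" already present; 3 new (d, o, u)
  "utpm" → prefix "utp" already present; 1 new (m)
  "urrhgsiyt" → prefix "u" already present; 8 new (r, r, h, g, s, i, y, t)
  "rf" → 2 new (r, f)
Total nodes = 7 + 4 + 8 + 4 + 1 + 6 + 3 + 3 + 1 + 8 + 2 = 47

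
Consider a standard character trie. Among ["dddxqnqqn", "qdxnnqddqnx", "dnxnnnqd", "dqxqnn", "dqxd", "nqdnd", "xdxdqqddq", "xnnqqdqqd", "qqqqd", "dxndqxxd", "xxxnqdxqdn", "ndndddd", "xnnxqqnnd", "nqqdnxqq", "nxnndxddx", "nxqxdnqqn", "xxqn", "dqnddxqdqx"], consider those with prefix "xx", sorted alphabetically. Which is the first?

Words with prefix "xx", in lexicographic order: "xxqn", "xxxnqdxqdn"
Position 1: xxqn

xxqn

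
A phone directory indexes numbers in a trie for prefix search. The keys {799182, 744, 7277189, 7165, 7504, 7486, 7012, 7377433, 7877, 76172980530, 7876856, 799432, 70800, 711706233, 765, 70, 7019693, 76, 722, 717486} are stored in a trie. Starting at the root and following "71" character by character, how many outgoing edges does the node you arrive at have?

The children of the "71" node are the distinct next characters among strings starting with "71".
Distinct next characters after "71": 1, 6, 7.
That node has 3 child edges.

3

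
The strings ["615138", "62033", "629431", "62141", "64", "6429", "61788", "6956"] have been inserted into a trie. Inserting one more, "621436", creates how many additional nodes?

2

The longest prefix of "621436" already in the trie is "6214" (length 4).
New nodes needed: |"621436"| − 4 = 6 − 4 = 2.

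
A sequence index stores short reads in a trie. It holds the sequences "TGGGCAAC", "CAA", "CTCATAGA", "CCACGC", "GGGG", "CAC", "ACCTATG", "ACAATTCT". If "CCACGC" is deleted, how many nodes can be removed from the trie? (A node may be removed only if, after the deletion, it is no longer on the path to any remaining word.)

After clearing the end-marker at "CCACGC", prune upward until reaching a node still needed by another word.
The suffix "CACGC" (5 nodes) is used only by "CCACGC"; the node for "C" still has the child "A", so pruning stops there.
Nodes removed: 5

5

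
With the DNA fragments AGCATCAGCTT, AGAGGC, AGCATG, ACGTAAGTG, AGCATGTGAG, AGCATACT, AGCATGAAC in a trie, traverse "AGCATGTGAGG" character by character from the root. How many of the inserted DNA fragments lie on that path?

2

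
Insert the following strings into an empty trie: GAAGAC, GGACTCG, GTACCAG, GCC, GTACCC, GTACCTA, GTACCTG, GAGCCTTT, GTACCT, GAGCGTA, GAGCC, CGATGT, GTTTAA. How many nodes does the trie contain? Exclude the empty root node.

For each word, the new-node count is its length minus the longest prefix already in the trie:
  "GAAGAC" → 6 new (G, A, A, G, A, C)
  "GGACTCG" → prefix "G" already present; 6 new (G, A, C, T, C, G)
  "GTACCAG" → prefix "G" already present; 6 new (T, A, C, C, A, G)
  "GCC" → prefix "G" already present; 2 new (C, C)
  "GTACCC" → prefix "GTACC" already present; 1 new (C)
  "GTACCTA" → prefix "GTACC" already present; 2 new (T, A)
  "GTACCTG" → prefix "GTACCT" already present; 1 new (G)
  "GAGCCTTT" → prefix "GA" already present; 6 new (G, C, C, T, T, T)
  "GTACCT" → prefix "GTACCT" already present; 0 new (none)
  "GAGCGTA" → prefix "GAGC" already present; 3 new (G, T, A)
  "GAGCC" → prefix "GAGCC" already present; 0 new (none)
  "CGATGT" → 6 new (C, G, A, T, G, T)
  "GTTTAA" → prefix "GT" already present; 4 new (T, T, A, A)
Total nodes = 6 + 6 + 6 + 2 + 1 + 2 + 1 + 6 + 0 + 3 + 0 + 6 + 4 = 43

43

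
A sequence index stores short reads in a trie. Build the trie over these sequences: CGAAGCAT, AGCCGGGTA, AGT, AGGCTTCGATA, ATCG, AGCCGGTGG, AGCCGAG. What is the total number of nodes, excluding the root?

Trie structure (* marks end of a word):
(root)
├─ A
│  ├─ G
│  │  ├─ C
│  │  │  └─ C
│  │  │     └─ G
│  │  │        ├─ A
│  │  │        │  └─ G *
│  │  │        └─ G
│  │  │           ├─ G
│  │  │           │  └─ T
│  │  │           │     └─ A *
│  │  │           └─ T
│  │  │              └─ G
│  │  │                 └─ G *
│  │  ├─ G
│  │  │  └─ C
│  │  │     └─ T
│  │  │        └─ T
│  │  │           └─ C
│  │  │              └─ G
│  │  │                 └─ A
│  │  │                    └─ T
│  │  │                       └─ A *
│  │  └─ T *
│  └─ T
│     └─ C
│        └─ G *
└─ C
   └─ G
      └─ A
         └─ A
            └─ G
               └─ C
                  └─ A
                     └─ T *
Counting every labelled node above: 35.

35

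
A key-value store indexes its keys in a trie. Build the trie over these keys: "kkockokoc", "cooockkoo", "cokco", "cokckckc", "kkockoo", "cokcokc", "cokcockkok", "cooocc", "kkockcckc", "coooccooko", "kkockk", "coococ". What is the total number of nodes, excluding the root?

46

Insert word by word; a character creates a node only if that edge doesn't already exist:
  "kkockokoc" → 9 new (k, k, o, c, k, o, k, o, c)
  "cooockkoo" → 9 new (c, o, o, o, c, k, k, o, o)
  "cokco" → prefix "co" already present; 3 new (k, c, o)
  "cokckckc" → prefix "cokc" already present; 4 new (k, c, k, c)
  "kkockoo" → prefix "kkocko" already present; 1 new (o)
  "cokcokc" → prefix "cokco" already present; 2 new (k, c)
  "cokcockkok" → prefix "cokco" already present; 5 new (c, k, k, o, k)
  "cooocc" → prefix "coooc" already present; 1 new (c)
  "kkockcckc" → prefix "kkock" already present; 4 new (c, c, k, c)
  "coooccooko" → prefix "cooocc" already present; 4 new (o, o, k, o)
  "kkockk" → prefix "kkock" already present; 1 new (k)
  "coococ" → prefix "coo" already present; 3 new (c, o, c)
Total nodes = 9 + 9 + 3 + 4 + 1 + 2 + 5 + 1 + 4 + 4 + 1 + 3 = 46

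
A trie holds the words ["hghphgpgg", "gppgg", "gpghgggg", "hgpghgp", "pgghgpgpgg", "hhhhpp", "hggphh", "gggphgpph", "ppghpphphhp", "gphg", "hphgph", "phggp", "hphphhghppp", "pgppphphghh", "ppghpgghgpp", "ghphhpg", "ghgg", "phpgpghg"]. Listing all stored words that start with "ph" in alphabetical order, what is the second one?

phpgpghg

Words with prefix "ph", in lexicographic order: "phggp", "phpgpghg"
The 2nd is phpgpghg.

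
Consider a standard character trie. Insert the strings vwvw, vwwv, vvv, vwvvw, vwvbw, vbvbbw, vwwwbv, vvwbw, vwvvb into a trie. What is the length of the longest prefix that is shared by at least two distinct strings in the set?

4

Equivalently: take the maximum, over all pairs, of their longest common prefix length.
e.g. "vwvvb" and "vwvvw" share the prefix "vwvv" of length 4; no pair shares a longer one.
Longest shared-prefix length: 4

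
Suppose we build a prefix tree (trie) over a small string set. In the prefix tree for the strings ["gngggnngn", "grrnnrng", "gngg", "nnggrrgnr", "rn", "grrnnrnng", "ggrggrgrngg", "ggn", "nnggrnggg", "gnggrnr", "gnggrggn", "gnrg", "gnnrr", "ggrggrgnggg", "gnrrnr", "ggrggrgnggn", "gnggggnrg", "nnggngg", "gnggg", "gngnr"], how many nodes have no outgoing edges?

Leaves are exactly the stored words that no other stored word extends.
Those words: "ggn", "ggrggrgnggg", "ggrggrgnggn", "ggrggrgrngg", "gnggggnrg", "gngggnngn", "gnggrggn", "gnggrnr", "gngnr", "gnnrr", "gnrg", "gnrrnr", "grrnnrng", "grrnnrnng", "nnggngg", "nnggrnggg", "nnggrrgnr", "rn"
Leaf count: 18

18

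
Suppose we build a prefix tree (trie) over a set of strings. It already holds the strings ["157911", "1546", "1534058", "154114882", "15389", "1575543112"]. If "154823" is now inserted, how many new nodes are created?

"154" is already a path in the trie; the remaining "823" must be added.
So 6 − 3 = 3 new nodes.

3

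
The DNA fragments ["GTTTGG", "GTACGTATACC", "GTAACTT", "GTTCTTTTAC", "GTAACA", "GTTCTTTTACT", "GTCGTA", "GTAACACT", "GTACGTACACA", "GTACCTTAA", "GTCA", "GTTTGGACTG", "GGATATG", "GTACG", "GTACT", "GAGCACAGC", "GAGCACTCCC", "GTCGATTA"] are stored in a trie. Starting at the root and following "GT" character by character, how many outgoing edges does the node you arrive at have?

3

The children of the "GT" node are the distinct next characters among strings starting with "GT".
Characters that immediately follow "GT" among the stored strings: {A, C, T}.
That node has 3 child edges.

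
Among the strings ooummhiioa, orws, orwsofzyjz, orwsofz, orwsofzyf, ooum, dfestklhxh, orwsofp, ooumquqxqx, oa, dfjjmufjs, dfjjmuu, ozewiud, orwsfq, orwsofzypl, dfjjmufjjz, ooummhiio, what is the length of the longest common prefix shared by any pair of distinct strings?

The deepest shared node is where two words last agree before diverging.
e.g. "ooummhiio" and "ooummhiioa" share the prefix "ooummhiio" of length 9; no pair shares a longer one.
Longest shared-prefix length: 9

9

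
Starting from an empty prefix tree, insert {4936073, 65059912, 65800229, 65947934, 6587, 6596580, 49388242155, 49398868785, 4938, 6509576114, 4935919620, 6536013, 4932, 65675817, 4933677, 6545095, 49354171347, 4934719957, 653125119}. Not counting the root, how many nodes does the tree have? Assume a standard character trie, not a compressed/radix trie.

103

For each word, the new-node count is its length minus the longest prefix already in the trie:
  "4936073" → 7 new (4, 9, 3, 6, 0, 7, 3)
  "65059912" → 8 new (6, 5, 0, 5, 9, 9, 1, 2)
  "65800229" → prefix "65" already present; 6 new (8, 0, 0, 2, 2, 9)
  "65947934" → prefix "65" already present; 6 new (9, 4, 7, 9, 3, 4)
  "6587" → prefix "658" already present; 1 new (7)
  "6596580" → prefix "659" already present; 4 new (6, 5, 8, 0)
  "49388242155" → prefix "493" already present; 8 new (8, 8, 2, 4, 2, 1, 5, 5)
  "49398868785" → prefix "493" already present; 8 new (9, 8, 8, 6, 8, 7, 8, 5)
  "4938" → prefix "4938" already present; 0 new (none)
  "6509576114" → prefix "650" already present; 7 new (9, 5, 7, 6, 1, 1, 4)
  "4935919620" → prefix "493" already present; 7 new (5, 9, 1, 9, 6, 2, 0)
  "6536013" → prefix "65" already present; 5 new (3, 6, 0, 1, 3)
  "4932" → prefix "493" already present; 1 new (2)
  "65675817" → prefix "65" already present; 6 new (6, 7, 5, 8, 1, 7)
  "4933677" → prefix "493" already present; 4 new (3, 6, 7, 7)
  "6545095" → prefix "65" already present; 5 new (4, 5, 0, 9, 5)
  "49354171347" → prefix "4935" already present; 7 new (4, 1, 7, 1, 3, 4, 7)
  "4934719957" → prefix "493" already present; 7 new (4, 7, 1, 9, 9, 5, 7)
  "653125119" → prefix "653" already present; 6 new (1, 2, 5, 1, 1, 9)
Total nodes = 7 + 8 + 6 + 6 + 1 + 4 + 8 + 8 + 0 + 7 + 7 + 5 + 1 + 6 + 4 + 5 + 7 + 7 + 6 = 103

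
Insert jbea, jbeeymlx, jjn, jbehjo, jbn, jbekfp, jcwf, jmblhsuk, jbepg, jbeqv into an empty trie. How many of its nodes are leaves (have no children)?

10

A leaf is a node with no children — equivalently, the end of a word that is not a proper prefix of any other stored word.
Those words: "jbea", "jbeeymlx", "jbehjo", "jbekfp", "jbepg", "jbeqv", "jbn", "jcwf", "jjn", "jmblhsuk"
Leaf count: 10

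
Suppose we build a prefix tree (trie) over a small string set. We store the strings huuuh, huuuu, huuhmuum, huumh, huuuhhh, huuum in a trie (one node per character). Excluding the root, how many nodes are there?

16

Count nodes per top-level branch (shared prefixes stored once):
  'h'-branch (huuhmuum, huumh, huuuh, huuuhhh, huuum, huuuu): 16 nodes
Sum: 16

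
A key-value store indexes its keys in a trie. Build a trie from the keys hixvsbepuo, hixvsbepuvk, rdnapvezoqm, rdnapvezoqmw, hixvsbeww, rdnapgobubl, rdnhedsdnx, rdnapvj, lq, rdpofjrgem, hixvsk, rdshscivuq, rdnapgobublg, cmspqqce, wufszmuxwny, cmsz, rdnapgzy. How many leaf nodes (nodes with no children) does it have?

15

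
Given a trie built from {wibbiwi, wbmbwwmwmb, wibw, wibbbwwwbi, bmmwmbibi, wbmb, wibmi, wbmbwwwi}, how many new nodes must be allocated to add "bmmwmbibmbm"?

3

"bmmwmbib" is already a path in the trie; the remaining "mbm" must be added.
So 11 − 8 = 3 new nodes.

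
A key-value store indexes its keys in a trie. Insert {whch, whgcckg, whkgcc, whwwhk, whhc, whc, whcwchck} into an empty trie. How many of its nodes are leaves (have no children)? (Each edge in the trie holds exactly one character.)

6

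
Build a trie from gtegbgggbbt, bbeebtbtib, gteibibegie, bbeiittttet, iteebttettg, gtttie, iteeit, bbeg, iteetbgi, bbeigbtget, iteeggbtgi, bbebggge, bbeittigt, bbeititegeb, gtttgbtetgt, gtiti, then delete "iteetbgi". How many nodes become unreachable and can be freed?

4

A node on "iteetbgi"'s path can go only if nothing else ends at it or branches off below it.
The suffix "tbgi" (4 nodes) is used only by "iteetbgi"; the node for "itee" still has the child "b", so pruning stops there.
Nodes removed: 4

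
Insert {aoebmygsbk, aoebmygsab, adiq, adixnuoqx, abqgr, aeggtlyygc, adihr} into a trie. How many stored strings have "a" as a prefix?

7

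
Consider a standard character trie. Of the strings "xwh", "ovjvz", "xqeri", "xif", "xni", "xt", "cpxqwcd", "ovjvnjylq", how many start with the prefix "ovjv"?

Walk to "ovjv"; the words in its subtree are exactly those with that prefix.
Matches: "ovjvnjylq", "ovjvz"
Count: 2

2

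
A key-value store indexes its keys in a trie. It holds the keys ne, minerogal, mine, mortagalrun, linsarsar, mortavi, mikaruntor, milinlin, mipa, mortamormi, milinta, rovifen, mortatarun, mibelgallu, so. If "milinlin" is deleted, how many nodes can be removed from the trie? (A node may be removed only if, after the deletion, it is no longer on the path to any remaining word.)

3

A node on "milinlin"'s path can go only if nothing else ends at it or branches off below it.
The suffix "lin" (3 nodes) is used only by "milinlin"; the node for "milin" still has the child "t", so pruning stops there.
Nodes removed: 3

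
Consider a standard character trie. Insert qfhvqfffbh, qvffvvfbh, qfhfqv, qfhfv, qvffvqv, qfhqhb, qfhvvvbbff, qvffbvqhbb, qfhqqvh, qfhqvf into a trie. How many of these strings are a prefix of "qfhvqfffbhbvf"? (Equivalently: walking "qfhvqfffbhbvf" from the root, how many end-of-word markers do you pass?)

1

Traverse "qfhvqfffbhbvf" character by character; count nodes along the way that are marked as word ends.
Prefixes of the query that are stored words: "qfhvqfffbh"
Count: 1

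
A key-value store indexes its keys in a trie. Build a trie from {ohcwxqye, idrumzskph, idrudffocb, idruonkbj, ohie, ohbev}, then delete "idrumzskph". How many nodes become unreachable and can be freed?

6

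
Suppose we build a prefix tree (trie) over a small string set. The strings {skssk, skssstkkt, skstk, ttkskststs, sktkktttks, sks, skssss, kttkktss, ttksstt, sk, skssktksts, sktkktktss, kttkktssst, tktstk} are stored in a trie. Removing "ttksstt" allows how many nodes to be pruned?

A node on "ttksstt"'s path can go only if nothing else ends at it or branches off below it.
The suffix "stt" (3 nodes) is used only by "ttksstt"; the node for "ttks" still has the child "k", so pruning stops there.
Nodes removed: 3

3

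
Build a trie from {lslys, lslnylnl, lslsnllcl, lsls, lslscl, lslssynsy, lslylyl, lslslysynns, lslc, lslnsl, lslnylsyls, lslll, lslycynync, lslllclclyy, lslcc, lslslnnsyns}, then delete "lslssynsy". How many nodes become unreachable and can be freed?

5

Walk "lslssynsy" from the leaf back toward the root, removing each node that no remaining word uses.
The suffix "synsy" (5 nodes) is used only by "lslssynsy"; the node for "lsls" still has the child "n", so pruning stops there.
Nodes removed: 5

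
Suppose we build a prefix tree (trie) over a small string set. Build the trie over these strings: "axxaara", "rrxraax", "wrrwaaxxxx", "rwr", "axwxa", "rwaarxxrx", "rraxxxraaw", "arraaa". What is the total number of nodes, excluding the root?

Count nodes per top-level branch (shared prefixes stored once):
  'a'-branch (arraaa, axwxa, axxaara): 15 nodes
  'r'-branch (rraxxxraaw, rrxraax, rwaarxxrx, rwr): 24 nodes
  'w'-branch (wrrwaaxxxx): 10 nodes
Sum: 49

49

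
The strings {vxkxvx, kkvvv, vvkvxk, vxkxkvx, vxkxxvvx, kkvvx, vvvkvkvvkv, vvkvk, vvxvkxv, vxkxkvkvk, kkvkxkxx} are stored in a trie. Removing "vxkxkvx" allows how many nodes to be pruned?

Walk "vxkxkvx" from the leaf back toward the root, removing each node that no remaining word uses.
The suffix "x" (1 node) is used only by "vxkxkvx"; the node for "vxkxkv" still has the child "k", so pruning stops there.
Nodes removed: 1

1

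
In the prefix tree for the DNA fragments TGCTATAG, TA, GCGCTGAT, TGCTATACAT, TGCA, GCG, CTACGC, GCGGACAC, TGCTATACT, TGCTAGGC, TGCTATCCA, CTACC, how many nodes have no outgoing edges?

A leaf is a node with no children — equivalently, the end of a word that is not a proper prefix of any other stored word.
Those words: "CTACC", "CTACGC", "GCGCTGAT", "GCGGACAC", "TA", "TGCA", "TGCTAGGC", "TGCTATACAT", "TGCTATACT", "TGCTATAG", "TGCTATCCA"
Leaf count: 11

11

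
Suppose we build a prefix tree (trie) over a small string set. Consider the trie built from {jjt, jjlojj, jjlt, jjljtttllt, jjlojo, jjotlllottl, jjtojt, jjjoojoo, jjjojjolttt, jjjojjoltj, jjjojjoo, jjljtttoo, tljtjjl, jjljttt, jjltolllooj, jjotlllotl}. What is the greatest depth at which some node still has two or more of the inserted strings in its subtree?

9

Equivalently: take the maximum, over all pairs, of their longest common prefix length.
e.g. "jjjojjoltj" and "jjjojjolttt" share the prefix "jjjojjolt" of length 9; no pair shares a longer one.
Longest shared-prefix length: 9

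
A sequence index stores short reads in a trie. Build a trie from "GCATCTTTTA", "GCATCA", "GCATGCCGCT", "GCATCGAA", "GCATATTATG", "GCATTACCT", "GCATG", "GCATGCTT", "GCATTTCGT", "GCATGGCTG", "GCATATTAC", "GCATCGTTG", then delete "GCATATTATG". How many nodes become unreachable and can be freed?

After clearing the end-marker at "GCATATTATG", prune upward until reaching a node still needed by another word.
The suffix "TG" (2 nodes) is used only by "GCATATTATG"; the node for "GCATATTA" still has the child "C", so pruning stops there.
Nodes removed: 2

2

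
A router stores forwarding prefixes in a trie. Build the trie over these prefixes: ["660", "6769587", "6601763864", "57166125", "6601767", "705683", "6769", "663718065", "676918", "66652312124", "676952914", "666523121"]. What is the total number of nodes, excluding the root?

Count nodes per top-level branch (shared prefixes stored once):
  '5'-branch (57166125): 8 nodes
  '6'-branch (660, 6601763864, 6601767, 663718065, 666523121, 66652312124, 6769, 676918, 676952914, 6769587): 39 nodes
  '7'-branch (705683): 6 nodes
Sum: 53

53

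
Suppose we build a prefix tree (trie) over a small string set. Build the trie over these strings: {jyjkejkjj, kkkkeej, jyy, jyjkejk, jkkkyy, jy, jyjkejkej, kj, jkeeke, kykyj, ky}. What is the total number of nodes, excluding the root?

Trie structure (* marks end of a word):
(root)
├─ j
│  ├─ k
│  │  ├─ e
│  │  │  └─ e
│  │  │     └─ k
│  │  │        └─ e *
│  │  └─ k
│  │     └─ k
│  │        └─ y
│  │           └─ y *
│  └─ y *
│     ├─ j
│     │  └─ k
│     │     └─ e
│     │        └─ j
│     │           └─ k *
│     │              ├─ e
│     │              │  └─ j *
│     │              └─ j
│     │                 └─ j *
│     └─ y *
└─ k
   ├─ j *
   ├─ k
   │  └─ k
   │     └─ k
   │        └─ e
   │           └─ e
   │              └─ j *
   └─ y *
      └─ k
         └─ y
            └─ j *
Counting every labelled node above: 33.

33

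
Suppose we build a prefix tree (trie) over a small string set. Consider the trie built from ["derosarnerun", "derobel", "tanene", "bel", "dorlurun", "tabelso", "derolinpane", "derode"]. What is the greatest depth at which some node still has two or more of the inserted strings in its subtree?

4

Look for the deepest trie node that still has at least two words in its subtree.
e.g. "derobel" and "derode" share the prefix "dero" of length 4; no pair shares a longer one.
Longest shared-prefix length: 4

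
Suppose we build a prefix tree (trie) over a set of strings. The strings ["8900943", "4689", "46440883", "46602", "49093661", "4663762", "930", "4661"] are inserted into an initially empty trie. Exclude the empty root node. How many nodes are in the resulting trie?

For each word, the new-node count is its length minus the longest prefix already in the trie:
  "8900943" → 7 new (8, 9, 0, 0, 9, 4, 3)
  "4689" → 4 new (4, 6, 8, 9)
  "46440883" → prefix "46" already present; 6 new (4, 4, 0, 8, 8, 3)
  "46602" → prefix "46" already present; 3 new (6, 0, 2)
  "49093661" → prefix "4" already present; 7 new (9, 0, 9, 3, 6, 6, 1)
  "4663762" → prefix "466" already present; 4 new (3, 7, 6, 2)
  "930" → 3 new (9, 3, 0)
  "4661" → prefix "466" already present; 1 new (1)
Total nodes = 7 + 4 + 6 + 3 + 7 + 4 + 3 + 1 = 35

35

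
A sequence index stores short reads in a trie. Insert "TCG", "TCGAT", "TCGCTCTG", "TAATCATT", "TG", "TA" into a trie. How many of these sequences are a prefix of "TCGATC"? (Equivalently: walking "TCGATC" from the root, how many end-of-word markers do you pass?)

2

Traverse "TCGATC" character by character; count nodes along the way that are marked as word ends.
Prefixes of the query that are stored words: "TCG", "TCGAT"
Count: 2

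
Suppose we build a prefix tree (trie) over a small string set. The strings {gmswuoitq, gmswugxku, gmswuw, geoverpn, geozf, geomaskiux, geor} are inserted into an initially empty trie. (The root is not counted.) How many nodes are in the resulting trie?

For each word, the new-node count is its length minus the longest prefix already in the trie:
  "gmswuoitq" → 9 new (g, m, s, w, u, o, i, t, q)
  "gmswugxku" → prefix "gmswu" already present; 4 new (g, x, k, u)
  "gmswuw" → prefix "gmswu" already present; 1 new (w)
  "geoverpn" → prefix "g" already present; 7 new (e, o, v, e, r, p, n)
  "geozf" → prefix "geo" already present; 2 new (z, f)
  "geomaskiux" → prefix "geo" already present; 7 new (m, a, s, k, i, u, x)
  "geor" → prefix "geo" already present; 1 new (r)
Total nodes = 9 + 4 + 1 + 7 + 2 + 7 + 1 = 31

31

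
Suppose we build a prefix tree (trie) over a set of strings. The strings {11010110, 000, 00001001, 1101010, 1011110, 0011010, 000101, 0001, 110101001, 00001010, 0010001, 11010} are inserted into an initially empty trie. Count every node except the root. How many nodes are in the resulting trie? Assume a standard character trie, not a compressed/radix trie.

39

Trie structure (* marks end of a word):
(root)
├─ 0
│  └─ 0
│     ├─ 0 *
│     │  ├─ 0
│     │  │  └─ 1
│     │  │     └─ 0
│     │  │        ├─ 0
│     │  │        │  └─ 1 *
│     │  │        └─ 1
│     │  │           └─ 0 *
│     │  └─ 1 *
│     │     └─ 0
│     │        └─ 1 *
│     └─ 1
│        ├─ 0
│        │  └─ 0
│        │     └─ 0
│        │        └─ 1 *
│        └─ 1
│           └─ 0
│              └─ 1
│                 └─ 0 *
└─ 1
   ├─ 0
   │  └─ 1
   │     └─ 1
   │        └─ 1
   │           └─ 1
   │              └─ 0 *
   └─ 1
      └─ 0
         └─ 1
            └─ 0 *
               └─ 1
                  ├─ 0 *
                  │  └─ 0
                  │     └─ 1 *
                  └─ 1
                     └─ 0 *
Counting every labelled node above: 39.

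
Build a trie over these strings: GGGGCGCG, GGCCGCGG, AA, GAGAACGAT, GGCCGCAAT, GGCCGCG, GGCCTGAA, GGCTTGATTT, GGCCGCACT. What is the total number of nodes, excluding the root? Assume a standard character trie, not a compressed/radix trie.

Count nodes per top-level branch (shared prefixes stored once):
  'A'-branch (AA): 2 nodes
  'G'-branch (GAGAACGAT, GGCCGCAAT, GGCCGCACT, GGCCGCG, GGCCGCGG, GGCCTGAA, GGCTTGATTT, GGGGCGCG): 38 nodes
Sum: 40

40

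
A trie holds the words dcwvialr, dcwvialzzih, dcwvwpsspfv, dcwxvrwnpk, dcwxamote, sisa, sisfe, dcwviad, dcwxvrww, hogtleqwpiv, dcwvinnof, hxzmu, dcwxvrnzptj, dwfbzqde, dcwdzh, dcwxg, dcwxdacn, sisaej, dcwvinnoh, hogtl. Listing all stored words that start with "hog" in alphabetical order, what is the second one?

DFS of the "hog" subtree visits, in order: "hogtl", "hogtleqwpiv"
The 2nd is hogtleqwpiv.

hogtleqwpiv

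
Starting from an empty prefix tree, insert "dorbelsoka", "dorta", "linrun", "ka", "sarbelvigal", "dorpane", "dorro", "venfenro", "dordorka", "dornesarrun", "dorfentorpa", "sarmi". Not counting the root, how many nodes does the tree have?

For each word, the new-node count is its length minus the longest prefix already in the trie:
  "dorbelsoka" → 10 new (d, o, r, b, e, l, s, o, k, a)
  "dorta" → prefix "dor" already present; 2 new (t, a)
  "linrun" → 6 new (l, i, n, r, u, n)
  "ka" → 2 new (k, a)
  "sarbelvigal" → 11 new (s, a, r, b, e, l, v, i, g, a, l)
  "dorpane" → prefix "dor" already present; 4 new (p, a, n, e)
  "dorro" → prefix "dor" already present; 2 new (r, o)
  "venfenro" → 8 new (v, e, n, f, e, n, r, o)
  "dordorka" → prefix "dor" already present; 5 new (d, o, r, k, a)
  "dornesarrun" → prefix "dor" already present; 8 new (n, e, s, a, r, r, u, n)
  "dorfentorpa" → prefix "dor" already present; 8 new (f, e, n, t, o, r, p, a)
  "sarmi" → prefix "sar" already present; 2 new (m, i)
Total nodes = 10 + 2 + 6 + 2 + 11 + 4 + 2 + 8 + 5 + 8 + 8 + 2 = 68

68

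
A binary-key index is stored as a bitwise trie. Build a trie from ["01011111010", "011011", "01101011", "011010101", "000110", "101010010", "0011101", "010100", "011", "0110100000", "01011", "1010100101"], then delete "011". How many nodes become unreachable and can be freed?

0

After clearing the end-marker at "011", prune upward until reaching a node still needed by another word.
Every node on "011" is still needed (e.g. by "011011"), so nothing is freed.
Nodes removed: 0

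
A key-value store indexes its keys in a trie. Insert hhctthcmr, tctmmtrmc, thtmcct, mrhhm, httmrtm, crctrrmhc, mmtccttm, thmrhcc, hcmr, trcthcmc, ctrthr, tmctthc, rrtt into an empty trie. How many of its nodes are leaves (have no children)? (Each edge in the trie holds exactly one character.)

A leaf is a node with no children — equivalently, the end of a word that is not a proper prefix of any other stored word.
Those words: "crctrrmhc", "ctrthr", "hcmr", "hhctthcmr", "httmrtm", "mmtccttm", "mrhhm", "rrtt", "tctmmtrmc", "thmrhcc", "thtmcct", "tmctthc", "trcthcmc"
Leaf count: 13

13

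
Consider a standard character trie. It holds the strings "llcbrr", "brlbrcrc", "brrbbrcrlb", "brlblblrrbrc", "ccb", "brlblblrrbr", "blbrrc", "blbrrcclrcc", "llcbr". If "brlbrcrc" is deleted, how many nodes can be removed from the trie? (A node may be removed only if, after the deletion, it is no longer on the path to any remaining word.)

4

Walk "brlbrcrc" from the leaf back toward the root, removing each node that no remaining word uses.
The suffix "rcrc" (4 nodes) is used only by "brlbrcrc"; the node for "brlb" still has the child "l", so pruning stops there.
Nodes removed: 4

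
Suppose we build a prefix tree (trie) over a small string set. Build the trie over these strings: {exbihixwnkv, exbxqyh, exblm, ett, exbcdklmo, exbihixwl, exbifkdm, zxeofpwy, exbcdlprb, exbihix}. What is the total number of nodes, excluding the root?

42

Trace insertions, counting only characters that open a new branch:
  "exbihixwnkv" → 11 new (e, x, b, i, h, i, x, w, n, k, v)
  "exbxqyh" → prefix "exb" already present; 4 new (x, q, y, h)
  "exblm" → prefix "exb" already present; 2 new (l, m)
  "ett" → prefix "e" already present; 2 new (t, t)
  "exbcdklmo" → prefix "exb" already present; 6 new (c, d, k, l, m, o)
  "exbihixwl" → prefix "exbihixw" already present; 1 new (l)
  "exbifkdm" → prefix "exbi" already present; 4 new (f, k, d, m)
  "zxeofpwy" → 8 new (z, x, e, o, f, p, w, y)
  "exbcdlprb" → prefix "exbcd" already present; 4 new (l, p, r, b)
  "exbihix" → prefix "exbihix" already present; 0 new (none)
Total nodes = 11 + 4 + 2 + 2 + 6 + 1 + 4 + 8 + 4 + 0 = 42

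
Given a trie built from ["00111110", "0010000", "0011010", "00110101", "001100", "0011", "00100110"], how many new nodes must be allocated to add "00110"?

"00110" is already a full path in the trie; only an end-marker is added.
No new nodes are needed: 0.

0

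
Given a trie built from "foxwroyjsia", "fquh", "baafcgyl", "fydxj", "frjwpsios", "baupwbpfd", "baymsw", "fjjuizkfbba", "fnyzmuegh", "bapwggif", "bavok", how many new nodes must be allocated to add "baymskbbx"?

4

"bayms" is already a path in the trie; the remaining "kbbx" must be added.
Each of the 4 remaining characters creates one node.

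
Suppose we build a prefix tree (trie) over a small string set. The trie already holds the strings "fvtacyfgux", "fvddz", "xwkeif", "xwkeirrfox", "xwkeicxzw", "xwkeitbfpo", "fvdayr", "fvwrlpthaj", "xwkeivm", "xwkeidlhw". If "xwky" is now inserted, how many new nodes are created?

Walking "xwky" from the root, the first 3 characters ("xwk") follow existing edges; "y" is the first miss.
So 4 − 3 = 1 new nodes.

1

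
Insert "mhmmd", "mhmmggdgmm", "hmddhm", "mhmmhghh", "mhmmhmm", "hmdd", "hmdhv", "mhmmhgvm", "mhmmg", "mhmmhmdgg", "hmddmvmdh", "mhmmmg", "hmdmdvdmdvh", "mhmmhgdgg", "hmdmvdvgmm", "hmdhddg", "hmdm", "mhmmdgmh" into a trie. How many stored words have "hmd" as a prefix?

Traverse to the node for "hmd", then collect every word in that subtree.
Words under "hmd": hmdd, hmddhm, hmddmvmdh, hmdhddg, hmdhv, hmdm, hmdmdvdmdvh, hmdmvdvgmm
Count: 8

8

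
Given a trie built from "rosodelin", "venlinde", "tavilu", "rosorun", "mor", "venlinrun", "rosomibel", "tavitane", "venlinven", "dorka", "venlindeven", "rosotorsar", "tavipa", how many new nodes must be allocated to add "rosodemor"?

3

Walking "rosodemor" from the root, the first 6 characters ("rosode") follow existing edges; "m" is the first miss.
So 9 − 6 = 3 new nodes.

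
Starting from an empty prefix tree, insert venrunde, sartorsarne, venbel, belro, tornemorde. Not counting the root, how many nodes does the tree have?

37

Insert word by word; a character creates a node only if that edge doesn't already exist:
  "venrunde" → 8 new (v, e, n, r, u, n, d, e)
  "sartorsarne" → 11 new (s, a, r, t, o, r, s, a, r, n, e)
  "venbel" → prefix "ven" already present; 3 new (b, e, l)
  "belro" → 5 new (b, e, l, r, o)
  "tornemorde" → 10 new (t, o, r, n, e, m, o, r, d, e)
Total nodes = 8 + 11 + 3 + 5 + 10 = 37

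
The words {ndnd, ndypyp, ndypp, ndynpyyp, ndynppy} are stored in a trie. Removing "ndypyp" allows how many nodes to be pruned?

2

After clearing the end-marker at "ndypyp", prune upward until reaching a node still needed by another word.
The suffix "yp" (2 nodes) is used only by "ndypyp"; the node for "ndyp" still has the child "p", so pruning stops there.
Nodes removed: 2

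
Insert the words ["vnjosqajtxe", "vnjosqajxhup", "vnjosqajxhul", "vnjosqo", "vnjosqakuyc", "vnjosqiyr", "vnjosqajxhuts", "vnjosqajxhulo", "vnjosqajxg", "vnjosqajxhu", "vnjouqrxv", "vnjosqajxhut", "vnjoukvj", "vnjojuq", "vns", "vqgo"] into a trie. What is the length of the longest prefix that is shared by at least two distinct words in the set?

12

The deepest shared node is where two words last agree before diverging.
e.g. "vnjosqajxhul" and "vnjosqajxhulo" share the prefix "vnjosqajxhul" of length 12; no pair shares a longer one.
Longest shared-prefix length: 12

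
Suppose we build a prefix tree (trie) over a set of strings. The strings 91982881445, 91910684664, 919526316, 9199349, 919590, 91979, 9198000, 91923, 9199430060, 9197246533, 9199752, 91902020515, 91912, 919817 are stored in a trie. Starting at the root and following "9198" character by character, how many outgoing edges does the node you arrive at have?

Walk "9198" from the root, arriving at one node.
Characters that immediately follow "9198" among the stored strings: {0, 1, 2}.
That node has 3 child edges.

3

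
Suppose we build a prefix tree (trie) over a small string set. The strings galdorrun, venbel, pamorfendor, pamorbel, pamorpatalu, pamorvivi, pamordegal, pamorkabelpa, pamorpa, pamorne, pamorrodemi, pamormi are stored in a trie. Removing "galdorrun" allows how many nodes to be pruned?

Walk "galdorrun" from the leaf back toward the root, removing each node that no remaining word uses.
No other word shares any prefix with "galdorrun", so all 9 of its nodes go.
Nodes removed: 9

9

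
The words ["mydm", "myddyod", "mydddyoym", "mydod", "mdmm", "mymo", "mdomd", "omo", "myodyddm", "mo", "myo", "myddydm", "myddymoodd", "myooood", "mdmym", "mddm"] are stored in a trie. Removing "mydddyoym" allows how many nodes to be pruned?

A node on "mydddyoym"'s path can go only if nothing else ends at it or branches off below it.
The suffix "dyoym" (5 nodes) is used only by "mydddyoym"; the node for "mydd" still has the child "y", so pruning stops there.
Nodes removed: 5

5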